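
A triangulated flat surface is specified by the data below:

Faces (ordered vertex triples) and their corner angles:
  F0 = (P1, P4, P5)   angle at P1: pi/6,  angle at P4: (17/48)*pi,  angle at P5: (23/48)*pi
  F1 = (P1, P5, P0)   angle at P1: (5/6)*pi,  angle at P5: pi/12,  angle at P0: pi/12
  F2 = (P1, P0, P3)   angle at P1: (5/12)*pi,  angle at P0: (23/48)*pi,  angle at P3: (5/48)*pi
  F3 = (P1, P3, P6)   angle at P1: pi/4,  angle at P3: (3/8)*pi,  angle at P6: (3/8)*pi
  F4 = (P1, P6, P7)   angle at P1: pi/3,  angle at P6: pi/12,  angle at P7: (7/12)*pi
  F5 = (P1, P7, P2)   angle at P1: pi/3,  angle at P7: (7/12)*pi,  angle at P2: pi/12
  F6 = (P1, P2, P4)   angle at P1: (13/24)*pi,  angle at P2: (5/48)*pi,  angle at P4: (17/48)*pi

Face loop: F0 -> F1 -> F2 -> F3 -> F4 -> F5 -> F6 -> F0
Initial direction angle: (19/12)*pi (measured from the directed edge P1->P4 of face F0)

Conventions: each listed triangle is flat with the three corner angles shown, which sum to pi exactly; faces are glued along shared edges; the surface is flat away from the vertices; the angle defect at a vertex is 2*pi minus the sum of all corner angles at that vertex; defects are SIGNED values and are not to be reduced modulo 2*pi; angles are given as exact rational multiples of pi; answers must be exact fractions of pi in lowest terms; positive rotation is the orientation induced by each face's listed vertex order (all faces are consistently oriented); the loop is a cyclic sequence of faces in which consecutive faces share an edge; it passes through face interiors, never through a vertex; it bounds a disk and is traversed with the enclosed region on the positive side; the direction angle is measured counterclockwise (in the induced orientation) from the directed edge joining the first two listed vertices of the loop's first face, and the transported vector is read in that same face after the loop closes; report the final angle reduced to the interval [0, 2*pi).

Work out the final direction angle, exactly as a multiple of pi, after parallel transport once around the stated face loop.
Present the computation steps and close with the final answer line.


enclosed vertex P1: corner angles sum to (23/8)*pi, defect = 2*pi - (23/8)*pi = (-7/8)*pi
adding the enclosed defects to the starting angle (mod 2*pi, induced orientation) gives the holonomy
final angle = (19/12)*pi - (7/8)*pi = (17/24)*pi (mod 2*pi)

Answer: final direction angle = (17/24)*pi


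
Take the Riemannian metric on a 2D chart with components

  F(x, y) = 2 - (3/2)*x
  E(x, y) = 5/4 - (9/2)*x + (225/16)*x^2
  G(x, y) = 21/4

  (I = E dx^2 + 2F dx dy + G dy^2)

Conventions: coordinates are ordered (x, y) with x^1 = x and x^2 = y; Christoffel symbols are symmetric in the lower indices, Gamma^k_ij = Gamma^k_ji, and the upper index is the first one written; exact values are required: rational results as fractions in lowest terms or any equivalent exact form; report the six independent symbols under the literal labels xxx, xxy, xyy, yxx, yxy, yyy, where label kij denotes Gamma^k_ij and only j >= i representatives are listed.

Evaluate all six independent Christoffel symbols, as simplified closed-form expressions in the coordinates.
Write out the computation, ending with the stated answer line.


E = 5/4 - (9/2)*x + (225/16)*x^2; F = 2 - (3/2)*x; G = 21/4
Gamma^k_ij = (1/2) g^{kl} (d_i g_jl + d_j g_il - d_l g_ij), with g^inv = (1/(EG-F^2)) [[G, -F], [-F, E]]
first partials: E_x = -9/2 + (225/8)*x, E_y = 0, F_x = -3/2, F_y = 0, G_x = 0, G_y = 0
D = EG - F^2 = 41/16 - (141/8)*x + (4581/64)*x^2
expanded: Gamma^x_xx = (G E_x - 2F F_x + F E_y)/(2D), Gamma^x_xy = (G E_y - F G_x)/(2D), Gamma^x_yy = (2G F_y - G G_x - F G_y)/(2D), Gamma^y_xx = (2E F_x - E E_y - F E_x)/(2D), Gamma^y_xy = (E G_x - F E_y)/(2D), Gamma^y_yy = (E G_y - 2F F_y + F G_x)/(2D); substitute and cancel common factors

Answer: Gamma_xxx = (4581*x - 564)/(4581*x^2 - 1128*x + 164), Gamma_xxy = 0, Gamma_xyy = 0, Gamma_yxx = (168 - 1584*x)/(4581*x^2 - 1128*x + 164), Gamma_yxy = 0, Gamma_yyy = 0


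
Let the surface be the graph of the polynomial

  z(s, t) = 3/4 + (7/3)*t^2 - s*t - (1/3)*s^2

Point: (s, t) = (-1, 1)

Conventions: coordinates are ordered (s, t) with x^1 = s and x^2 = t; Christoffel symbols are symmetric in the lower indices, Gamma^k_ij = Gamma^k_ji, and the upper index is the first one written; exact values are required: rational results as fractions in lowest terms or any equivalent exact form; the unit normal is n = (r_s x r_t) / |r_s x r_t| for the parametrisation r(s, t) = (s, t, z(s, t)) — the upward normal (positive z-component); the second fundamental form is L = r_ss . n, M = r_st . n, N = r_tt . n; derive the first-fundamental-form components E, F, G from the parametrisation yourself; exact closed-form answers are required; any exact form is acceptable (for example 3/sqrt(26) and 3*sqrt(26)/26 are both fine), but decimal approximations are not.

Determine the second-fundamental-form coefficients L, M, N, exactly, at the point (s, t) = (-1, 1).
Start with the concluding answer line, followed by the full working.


Answer: L = -2*sqrt(299)/299, M = -3*sqrt(299)/299, N = 14*sqrt(299)/299

z_s = -1/3, z_t = 17/3, z_ss = -2/3, z_st = -1, z_tt = 14/3
E = 10/9, F = -17/9, G = 298/9; answer radicand W^2 = 299/9
unnormalised second-form numerators: l = -2/3, m = -1, n = 14/3; L = l/sqrt(299/9), and similarly M = m/sqrt(W^2), N = n/sqrt(W^2)


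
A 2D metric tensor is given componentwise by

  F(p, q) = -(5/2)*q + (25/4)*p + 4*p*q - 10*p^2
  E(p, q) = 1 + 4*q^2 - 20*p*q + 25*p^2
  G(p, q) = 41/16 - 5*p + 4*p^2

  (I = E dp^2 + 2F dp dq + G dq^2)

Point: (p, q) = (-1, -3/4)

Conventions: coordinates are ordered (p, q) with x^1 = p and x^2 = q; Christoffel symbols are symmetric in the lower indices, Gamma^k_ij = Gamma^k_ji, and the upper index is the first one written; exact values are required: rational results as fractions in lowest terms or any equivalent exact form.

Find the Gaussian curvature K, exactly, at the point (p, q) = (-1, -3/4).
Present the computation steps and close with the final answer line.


E = 53/4, F = -91/8, G = 185/16, EG - F^2 = 381/16 at the point
E_p = -35, E_q = 14, F_p = 93/4, F_q = -13/2, G_p = -13, G_q = 0
E_qq = 8, F_pq = 4, G_pp = 8
Brioschi: K = (det M1 - det M2) / (EG - F^2)^2 with the standard first/second-derivative matrices M1, M2.
M1 = [[-E_qq/2 + F_pq - G_pp/2, E_p/2, F_p - E_q/2], [F_q - G_p/2, E, F], [G_q/2, F, G]] = [[-4, -35/2, 65/4], [0, 53/4, -91/8], [0, -91/8, 185/16]]; det M1 = -381/4
M2 = [[0, E_q/2, G_p/2], [E_q/2, E, F], [G_p/2, F, G]] = [[0, 7, -13/2], [7, 53/4, -91/8], [-13/2, -91/8, 185/16]]; det M2 = -365/4
det M1 - det M2 = -4; K = -4 / (381/16)^2 = -1024/145161

Answer: K = -1024/145161


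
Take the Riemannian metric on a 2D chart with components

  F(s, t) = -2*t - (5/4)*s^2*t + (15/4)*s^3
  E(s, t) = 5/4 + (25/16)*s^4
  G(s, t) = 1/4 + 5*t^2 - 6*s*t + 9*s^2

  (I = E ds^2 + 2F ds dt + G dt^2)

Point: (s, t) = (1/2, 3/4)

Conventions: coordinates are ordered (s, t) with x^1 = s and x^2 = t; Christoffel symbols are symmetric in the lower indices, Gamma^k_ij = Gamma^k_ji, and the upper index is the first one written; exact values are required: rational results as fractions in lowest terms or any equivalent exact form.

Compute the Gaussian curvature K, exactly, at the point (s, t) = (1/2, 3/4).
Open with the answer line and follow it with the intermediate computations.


Answer: K = -5824/3879

E = 345/256, F = -81/64, G = 49/16, EG - F^2 = 1293/512 at the point
E_s = 25/32, E_t = 0, F_s = 15/8, F_t = -37/16, G_s = 9/2, G_t = 9/2
E_tt = 0, F_st = -5/4, G_ss = 18
Brioschi: K = (det M1 - det M2) / (EG - F^2)^2 with the standard first/second-derivative matrices M1, M2.
M1 = [[-E_tt/2 + F_st - G_ss/2, E_s/2, F_s - E_t/2], [F_t - G_s/2, E, F], [G_t/2, F, G]] = [[-41/4, 25/64, 15/8], [-73/16, 345/256, -81/64], [9/4, -81/64, 49/16]]; det M1 = -33583/2048
M2 = [[0, E_t/2, G_s/2], [E_t/2, E, F], [G_s/2, F, G]] = [[0, 0, 9/4], [0, 345/256, -81/64], [9/4, -81/64, 49/16]]; det M2 = -27945/4096
det M1 - det M2 = -39221/4096; K = -39221/4096 / (1293/512)^2 = -5824/3879


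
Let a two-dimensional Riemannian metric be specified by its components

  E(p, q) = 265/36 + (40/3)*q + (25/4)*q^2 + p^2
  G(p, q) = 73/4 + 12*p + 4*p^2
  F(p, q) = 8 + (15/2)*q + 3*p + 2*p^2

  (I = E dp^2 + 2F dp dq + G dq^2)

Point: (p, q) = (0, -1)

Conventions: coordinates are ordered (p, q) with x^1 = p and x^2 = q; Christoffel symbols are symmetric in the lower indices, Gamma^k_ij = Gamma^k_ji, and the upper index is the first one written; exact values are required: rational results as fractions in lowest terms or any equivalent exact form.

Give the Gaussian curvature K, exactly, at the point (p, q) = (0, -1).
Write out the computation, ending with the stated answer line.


E = 5/18, F = 1/2, G = 73/4, EG - F^2 = 347/72 at the point
E_p = 0, E_q = 5/6, F_p = 3, F_q = 15/2, G_p = 12, G_q = 0
E_qq = 25/2, F_pq = 0, G_pp = 8
Compute both Brioschi determinants and normalise by (EG - F^2)^2.
M1 = [[-E_qq/2 + F_pq - G_pp/2, E_p/2, F_p - E_q/2], [F_q - G_p/2, E, F], [G_q/2, F, G]] = [[-41/4, 0, 31/12], [3/2, 5/18, 1/2], [0, 1/2, 73/4]]; det M1 = -13669/288
M2 = [[0, E_q/2, G_p/2], [E_q/2, E, F], [G_p/2, F, G]] = [[0, 5/12, 6], [5/12, 5/18, 1/2], [6, 1/2, 73/4]]; det M2 = -6145/576
det M1 - det M2 = -21193/576; K = -21193/576 / (347/72)^2 = -190737/120409

Answer: K = -190737/120409


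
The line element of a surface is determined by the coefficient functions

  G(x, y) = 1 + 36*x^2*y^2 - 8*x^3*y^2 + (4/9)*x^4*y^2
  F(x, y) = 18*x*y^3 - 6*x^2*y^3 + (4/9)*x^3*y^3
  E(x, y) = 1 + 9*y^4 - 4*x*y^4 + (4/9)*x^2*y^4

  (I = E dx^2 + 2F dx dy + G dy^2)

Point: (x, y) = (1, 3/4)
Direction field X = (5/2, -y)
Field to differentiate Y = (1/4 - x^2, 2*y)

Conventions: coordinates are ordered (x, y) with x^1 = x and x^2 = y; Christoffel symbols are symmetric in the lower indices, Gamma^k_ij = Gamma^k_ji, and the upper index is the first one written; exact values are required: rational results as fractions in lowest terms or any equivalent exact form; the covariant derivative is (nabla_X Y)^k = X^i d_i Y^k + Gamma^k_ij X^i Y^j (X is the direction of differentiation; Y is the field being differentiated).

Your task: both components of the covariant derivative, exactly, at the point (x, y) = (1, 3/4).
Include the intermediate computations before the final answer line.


E = 697/256, F = 21/4, G = 17 at the point
E_x = -63/64, E_y = 147/16, F_x = 99/32, F_y = 21, G_x = 28, G_y = 128/3
EG - F^2 = 4793/256;  g^inv = (256/4793) * [[17, -21/4], [-21/4, 697/256]]
first-kind symbols [ij,l] = (1/2)(d_i g_jl + d_j g_il - d_l g_ij): [xx,x] = E_x/2 = -63/128, [xx,y] = F_x - E_y/2 = -3/2, [xy,x] = E_y/2 = 147/32, [xy,y] = G_x/2 = 14, [yy,x] = F_y - G_x/2 = 7, [yy,y] = G_y/2 = 64/3
Gamma^x_ij = (G*[ij,x] - F*[ij,y])/(EG - F^2), Gamma^y_ij = (E*[ij,y] - F*[ij,x])/(EG - F^2)
Gamma_xxx = -126/4793, Gamma_xxy = 1176/4793, Gamma_xyy = 1792/4793, Gamma_yxx = -384/4793, Gamma_yxy = 3584/4793, Gamma_yyy = 16384/14379
X = (5/2, -3/4), Y = (-3/4, 3/2) at the point

Answer: (nabla_X Y)^x = -82693/19172, (nabla_X Y)^y = 5685/9586


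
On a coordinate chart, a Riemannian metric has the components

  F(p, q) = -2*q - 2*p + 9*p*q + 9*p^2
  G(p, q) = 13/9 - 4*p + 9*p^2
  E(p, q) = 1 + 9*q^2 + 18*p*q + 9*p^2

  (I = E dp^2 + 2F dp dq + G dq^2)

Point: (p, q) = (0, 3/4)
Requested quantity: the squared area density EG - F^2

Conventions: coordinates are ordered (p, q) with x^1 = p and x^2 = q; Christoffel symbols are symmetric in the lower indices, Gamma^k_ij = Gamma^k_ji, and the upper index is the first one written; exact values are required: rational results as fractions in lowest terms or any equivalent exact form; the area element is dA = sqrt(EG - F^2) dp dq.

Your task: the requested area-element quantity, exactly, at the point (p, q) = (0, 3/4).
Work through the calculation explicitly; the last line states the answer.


E = 97/16, F = -3/2, G = 13/9; EG - F^2 = 937/144

Answer: EG - F^2 = 937/144


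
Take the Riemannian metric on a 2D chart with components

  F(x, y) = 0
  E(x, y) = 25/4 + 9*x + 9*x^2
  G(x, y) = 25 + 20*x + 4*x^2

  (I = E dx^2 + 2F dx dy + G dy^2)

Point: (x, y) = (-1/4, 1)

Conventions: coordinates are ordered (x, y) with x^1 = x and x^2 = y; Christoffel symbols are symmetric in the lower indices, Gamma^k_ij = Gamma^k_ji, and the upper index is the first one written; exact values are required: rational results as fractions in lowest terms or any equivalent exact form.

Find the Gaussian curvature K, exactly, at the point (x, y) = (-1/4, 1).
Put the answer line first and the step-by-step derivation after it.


Answer: K = 256/5329

E = 73/16, F = 0, G = 81/4, EG - F^2 = 5913/64 at the point
E_x = 9/2, E_y = 0, F_x = 0, F_y = 0, G_x = 18, G_y = 0
E_yy = 0, F_xy = 0, G_xx = 8
Evaluate Brioschi's two determinant matrices M1, M2 and divide by (EG - F^2)^2.
M1 = [[-E_yy/2 + F_xy - G_xx/2, E_x/2, F_x - E_y/2], [F_y - G_x/2, E, F], [G_y/2, F, G]] = [[-4, 9/4, 0], [-9, 73/16, 0], [0, 0, 81/4]]; det M1 = 81/2
M2 = [[0, E_y/2, G_x/2], [E_y/2, E, F], [G_x/2, F, G]] = [[0, 0, 9], [0, 73/16, 0], [9, 0, 81/4]]; det M2 = -5913/16
det M1 - det M2 = 6561/16; K = 6561/16 / (5913/64)^2 = 256/5329


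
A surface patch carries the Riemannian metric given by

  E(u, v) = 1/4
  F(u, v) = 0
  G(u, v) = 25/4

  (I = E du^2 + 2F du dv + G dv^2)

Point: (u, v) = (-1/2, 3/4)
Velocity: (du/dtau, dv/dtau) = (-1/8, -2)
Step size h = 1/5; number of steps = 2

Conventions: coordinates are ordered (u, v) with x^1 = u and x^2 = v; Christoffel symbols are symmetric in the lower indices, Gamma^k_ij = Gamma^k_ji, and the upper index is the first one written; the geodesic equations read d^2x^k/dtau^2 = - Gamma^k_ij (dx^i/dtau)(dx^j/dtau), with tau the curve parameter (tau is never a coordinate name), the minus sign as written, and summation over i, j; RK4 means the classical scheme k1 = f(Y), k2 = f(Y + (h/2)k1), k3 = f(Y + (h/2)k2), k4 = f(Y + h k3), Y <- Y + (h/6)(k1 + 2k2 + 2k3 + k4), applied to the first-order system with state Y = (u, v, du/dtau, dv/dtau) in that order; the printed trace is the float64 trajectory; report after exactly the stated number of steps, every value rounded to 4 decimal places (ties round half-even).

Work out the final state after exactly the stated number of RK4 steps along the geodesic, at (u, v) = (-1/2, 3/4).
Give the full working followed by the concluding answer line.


f(Y) = (du/dtau, dv/dtau, -Gamma^u_ij Y'^i Y'^j, -Gamma^v_ij Y'^i Y'^j) with the Gammas evaluated at the stage position; h = 0.200000; intermediate values shown to 6 dp
step 0: u = -0.5000, v = 0.7500, du/dtau = -0.1250, dv/dtau = -2.0000
step 1:
  k1: at (u, v) = (-0.500000, 0.750000), (du/dtau, dv/dtau) = (-0.125000, -2.000000); Gamma_uuu = 0.000000, Gamma_uuv = 0.000000, Gamma_uvv = 0.000000, Gamma_vuu = 0.000000, Gamma_vuv = 0.000000, Gamma_vvv = 0.000000; k1 = (-0.125000, -2.000000, 0.000000, 0.000000)
  k2: at (u, v) = (-0.512500, 0.550000), (du/dtau, dv/dtau) = (-0.125000, -2.000000); Gamma_uuu = 0.000000, Gamma_uuv = 0.000000, Gamma_uvv = 0.000000, Gamma_vuu = 0.000000, Gamma_vuv = 0.000000, Gamma_vvv = 0.000000; k2 = (-0.125000, -2.000000, 0.000000, 0.000000)
  k3: at (u, v) = (-0.512500, 0.550000), (du/dtau, dv/dtau) = (-0.125000, -2.000000); Gamma_uuu = 0.000000, Gamma_uuv = 0.000000, Gamma_uvv = 0.000000, Gamma_vuu = 0.000000, Gamma_vuv = 0.000000, Gamma_vvv = 0.000000; k3 = (-0.125000, -2.000000, 0.000000, 0.000000)
  k4: at (u, v) = (-0.525000, 0.350000), (du/dtau, dv/dtau) = (-0.125000, -2.000000); Gamma_uuu = 0.000000, Gamma_uuv = 0.000000, Gamma_uvv = 0.000000, Gamma_vuu = 0.000000, Gamma_vuv = 0.000000, Gamma_vvv = 0.000000; k4 = (-0.125000, -2.000000, 0.000000, 0.000000)
  Y <- Y + (h/6)(k1 + 2k2 + 2k3 + k4): u = -0.5250, v = 0.3500, du/dtau = -0.1250, dv/dtau = -2.0000
step 2:
  k1: at (u, v) = (-0.525000, 0.350000), (du/dtau, dv/dtau) = (-0.125000, -2.000000); Gamma_uuu = 0.000000, Gamma_uuv = 0.000000, Gamma_uvv = 0.000000, Gamma_vuu = 0.000000, Gamma_vuv = 0.000000, Gamma_vvv = 0.000000; k1 = (-0.125000, -2.000000, 0.000000, 0.000000)
  k2: at (u, v) = (-0.537500, 0.150000), (du/dtau, dv/dtau) = (-0.125000, -2.000000); Gamma_uuu = 0.000000, Gamma_uuv = 0.000000, Gamma_uvv = 0.000000, Gamma_vuu = 0.000000, Gamma_vuv = 0.000000, Gamma_vvv = 0.000000; k2 = (-0.125000, -2.000000, 0.000000, 0.000000)
  k3: at (u, v) = (-0.537500, 0.150000), (du/dtau, dv/dtau) = (-0.125000, -2.000000); Gamma_uuu = 0.000000, Gamma_uuv = 0.000000, Gamma_uvv = 0.000000, Gamma_vuu = 0.000000, Gamma_vuv = 0.000000, Gamma_vvv = 0.000000; k3 = (-0.125000, -2.000000, 0.000000, 0.000000)
  k4: at (u, v) = (-0.550000, -0.050000), (du/dtau, dv/dtau) = (-0.125000, -2.000000); Gamma_uuu = 0.000000, Gamma_uuv = 0.000000, Gamma_uvv = 0.000000, Gamma_vuu = 0.000000, Gamma_vuv = 0.000000, Gamma_vvv = 0.000000; k4 = (-0.125000, -2.000000, 0.000000, 0.000000)
  Y <- Y + (h/6)(k1 + 2k2 + 2k3 + k4): u = -0.5500, v = -0.0500, du/dtau = -0.1250, dv/dtau = -2.0000

Answer: u = -0.5500, v = -0.0500, du/dtau = -0.1250, dv/dtau = -2.0000


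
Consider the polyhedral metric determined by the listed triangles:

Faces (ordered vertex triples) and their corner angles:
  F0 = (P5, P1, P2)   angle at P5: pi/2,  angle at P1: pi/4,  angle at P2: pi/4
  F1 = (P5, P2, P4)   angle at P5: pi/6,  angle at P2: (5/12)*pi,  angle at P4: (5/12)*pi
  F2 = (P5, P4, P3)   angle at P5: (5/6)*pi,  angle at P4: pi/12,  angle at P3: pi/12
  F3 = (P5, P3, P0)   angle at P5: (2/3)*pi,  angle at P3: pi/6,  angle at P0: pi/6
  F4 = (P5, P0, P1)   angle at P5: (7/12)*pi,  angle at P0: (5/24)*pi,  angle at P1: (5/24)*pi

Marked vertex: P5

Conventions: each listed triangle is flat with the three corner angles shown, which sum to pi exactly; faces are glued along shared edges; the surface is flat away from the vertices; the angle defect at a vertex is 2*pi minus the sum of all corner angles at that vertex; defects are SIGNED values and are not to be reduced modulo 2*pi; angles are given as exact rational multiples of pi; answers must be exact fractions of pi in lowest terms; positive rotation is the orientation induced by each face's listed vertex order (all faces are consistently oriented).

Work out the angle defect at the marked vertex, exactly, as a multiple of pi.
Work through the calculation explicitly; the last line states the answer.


Sum of corner angles at P5: (11/4)*pi
defect = 2*pi - (11/4)*pi

Answer: defect(P5) = (-3/4)*pi


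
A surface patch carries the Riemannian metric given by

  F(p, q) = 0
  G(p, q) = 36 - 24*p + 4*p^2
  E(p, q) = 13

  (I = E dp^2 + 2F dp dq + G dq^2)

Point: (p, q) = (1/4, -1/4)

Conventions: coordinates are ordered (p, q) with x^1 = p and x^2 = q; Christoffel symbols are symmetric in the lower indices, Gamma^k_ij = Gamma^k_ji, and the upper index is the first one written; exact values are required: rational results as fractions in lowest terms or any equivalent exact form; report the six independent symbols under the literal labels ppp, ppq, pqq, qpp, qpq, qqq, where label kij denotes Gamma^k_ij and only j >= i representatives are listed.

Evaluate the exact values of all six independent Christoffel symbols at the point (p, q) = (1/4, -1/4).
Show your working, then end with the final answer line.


E = 13, F = 0, G = 121/4 at the point
E_p = 0, E_q = 0, F_p = 0, F_q = 0, G_p = -22, G_q = 0
EG - F^2 = 1573/4;  g^inv = (4/1573) * [[121/4, 0], [0, 13]]
first-kind symbols [ij,l] = (1/2)(d_i g_jl + d_j g_il - d_l g_ij): [pp,p] = E_p/2 = 0, [pp,q] = F_p - E_q/2 = 0, [pq,p] = E_q/2 = 0, [pq,q] = G_p/2 = -11, [qq,p] = F_q - G_p/2 = 11, [qq,q] = G_q/2 = 0
Gamma^p_ij = (G*[ij,p] - F*[ij,q])/(EG - F^2), Gamma^q_ij = (E*[ij,q] - F*[ij,p])/(EG - F^2)

Answer: Gamma_ppp = 0, Gamma_ppq = 0, Gamma_pqq = 11/13, Gamma_qpp = 0, Gamma_qpq = -4/11, Gamma_qqq = 0


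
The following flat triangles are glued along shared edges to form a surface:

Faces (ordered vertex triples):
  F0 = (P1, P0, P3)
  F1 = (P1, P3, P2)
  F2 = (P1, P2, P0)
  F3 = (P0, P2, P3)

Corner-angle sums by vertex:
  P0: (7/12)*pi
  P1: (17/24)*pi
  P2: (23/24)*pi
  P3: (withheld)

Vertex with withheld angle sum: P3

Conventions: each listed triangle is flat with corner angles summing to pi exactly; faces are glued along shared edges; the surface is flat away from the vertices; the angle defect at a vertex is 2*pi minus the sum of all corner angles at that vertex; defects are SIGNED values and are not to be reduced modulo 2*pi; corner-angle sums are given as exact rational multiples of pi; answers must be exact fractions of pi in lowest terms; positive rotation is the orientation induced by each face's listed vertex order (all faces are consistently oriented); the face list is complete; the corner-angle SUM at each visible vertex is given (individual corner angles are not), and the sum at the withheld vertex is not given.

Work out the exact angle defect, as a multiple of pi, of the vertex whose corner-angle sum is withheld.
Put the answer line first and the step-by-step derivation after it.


Answer: defect(P3) = pi/4

V = 4, E = 6, F = 4; chi = V - E + F = 2
Gauss-Bonnet: total defect = 2*pi*chi = 4*pi; visible defects sum to (15/4)*pi


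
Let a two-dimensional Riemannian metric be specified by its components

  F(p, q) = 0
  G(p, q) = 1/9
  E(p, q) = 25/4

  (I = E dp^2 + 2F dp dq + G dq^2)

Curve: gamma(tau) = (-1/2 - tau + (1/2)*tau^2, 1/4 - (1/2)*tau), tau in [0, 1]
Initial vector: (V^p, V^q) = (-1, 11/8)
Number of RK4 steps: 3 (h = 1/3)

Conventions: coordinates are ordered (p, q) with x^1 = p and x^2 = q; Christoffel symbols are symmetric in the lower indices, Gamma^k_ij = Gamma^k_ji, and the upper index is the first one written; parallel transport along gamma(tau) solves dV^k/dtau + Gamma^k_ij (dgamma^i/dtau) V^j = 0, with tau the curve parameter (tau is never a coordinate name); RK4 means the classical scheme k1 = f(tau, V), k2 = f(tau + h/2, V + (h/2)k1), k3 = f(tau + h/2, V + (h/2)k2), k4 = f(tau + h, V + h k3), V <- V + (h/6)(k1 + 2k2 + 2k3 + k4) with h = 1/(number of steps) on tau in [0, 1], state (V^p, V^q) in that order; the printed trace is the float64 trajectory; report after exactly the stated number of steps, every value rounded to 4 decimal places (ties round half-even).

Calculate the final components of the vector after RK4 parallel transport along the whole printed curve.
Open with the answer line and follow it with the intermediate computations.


Answer: V^p = -1.0000, V^q = 1.3750

gamma'(tau) = (-1 + tau, -1/2); f(tau, V)^k = -Gamma^k_ij(gamma(tau)) gamma'^i(tau) V^j; h = 1/3; intermediate values shown to 6 dp
curve data and Christoffel symbols at the stage parameters:
  tau = 0.000000: gamma = (-0.500000, 0.250000), gamma' = (-1.000000, -0.500000); Gamma_ppp = 0.000000, Gamma_ppq = 0.000000, Gamma_pqq = 0.000000, Gamma_qpp = 0.000000, Gamma_qpq = 0.000000, Gamma_qqq = 0.000000
  tau = 0.166667: gamma = (-0.652778, 0.166667), gamma' = (-0.833333, -0.500000); Gamma_ppp = 0.000000, Gamma_ppq = 0.000000, Gamma_pqq = 0.000000, Gamma_qpp = 0.000000, Gamma_qpq = 0.000000, Gamma_qqq = 0.000000
  tau = 0.333333: gamma = (-0.777778, 0.083333), gamma' = (-0.666667, -0.500000); Gamma_ppp = 0.000000, Gamma_ppq = 0.000000, Gamma_pqq = 0.000000, Gamma_qpp = 0.000000, Gamma_qpq = 0.000000, Gamma_qqq = 0.000000
  tau = 0.500000: gamma = (-0.875000, 0.000000), gamma' = (-0.500000, -0.500000); Gamma_ppp = 0.000000, Gamma_ppq = 0.000000, Gamma_pqq = 0.000000, Gamma_qpp = 0.000000, Gamma_qpq = 0.000000, Gamma_qqq = 0.000000
  tau = 0.666667: gamma = (-0.944444, -0.083333), gamma' = (-0.333333, -0.500000); Gamma_ppp = 0.000000, Gamma_ppq = 0.000000, Gamma_pqq = 0.000000, Gamma_qpp = 0.000000, Gamma_qpq = 0.000000, Gamma_qqq = 0.000000
  tau = 0.833333: gamma = (-0.986111, -0.166667), gamma' = (-0.166667, -0.500000); Gamma_ppp = 0.000000, Gamma_ppq = 0.000000, Gamma_pqq = 0.000000, Gamma_qpp = 0.000000, Gamma_qpq = 0.000000, Gamma_qqq = 0.000000
  tau = 1.000000: gamma = (-1.000000, -0.250000), gamma' = (0.000000, -0.500000); Gamma_ppp = 0.000000, Gamma_ppq = 0.000000, Gamma_pqq = 0.000000, Gamma_qpp = 0.000000, Gamma_qpq = 0.000000, Gamma_qqq = 0.000000
step 0: V^p = -1.0000, V^q = 1.3750
step 1: k1 = (0.000000, 0.000000), k2 = (0.000000, 0.000000), k3 = (0.000000, 0.000000), k4 = (0.000000, 0.000000); V <- V + (h/6)(k1 + 2k2 + 2k3 + k4): V^p = -1.0000, V^q = 1.3750
step 2: k1 = (0.000000, 0.000000), k2 = (0.000000, 0.000000), k3 = (0.000000, 0.000000), k4 = (0.000000, 0.000000); V <- V + (h/6)(k1 + 2k2 + 2k3 + k4): V^p = -1.0000, V^q = 1.3750
step 3: k1 = (0.000000, 0.000000), k2 = (0.000000, 0.000000), k3 = (0.000000, 0.000000), k4 = (0.000000, 0.000000); V <- V + (h/6)(k1 + 2k2 + 2k3 + k4): V^p = -1.0000, V^q = 1.3750


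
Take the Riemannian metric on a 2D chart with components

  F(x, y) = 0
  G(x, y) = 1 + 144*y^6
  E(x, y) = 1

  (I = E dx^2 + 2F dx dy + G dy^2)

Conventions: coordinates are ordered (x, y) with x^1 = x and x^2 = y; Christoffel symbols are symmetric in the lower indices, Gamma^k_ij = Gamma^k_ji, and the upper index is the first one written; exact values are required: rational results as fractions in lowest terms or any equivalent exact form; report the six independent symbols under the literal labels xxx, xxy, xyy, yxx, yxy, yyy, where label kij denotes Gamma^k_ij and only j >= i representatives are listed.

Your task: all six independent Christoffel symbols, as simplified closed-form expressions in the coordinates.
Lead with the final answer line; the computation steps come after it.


Answer: Gamma_xxx = 0, Gamma_xxy = 0, Gamma_xyy = 0, Gamma_yxx = 0, Gamma_yxy = 0, Gamma_yyy = 432*y^5/(144*y^6 + 1)

E = 1; F = 0; G = 1 + 144*y^6
Gamma^k_ij = (1/2) g^{kl} (d_i g_jl + d_j g_il - d_l g_ij), with g^inv = (1/(EG-F^2)) [[G, -F], [-F, E]]
first partials: E_x = 0, E_y = 0, F_x = 0, F_y = 0, G_x = 0, G_y = 864*y^5
D = EG - F^2 = 1 + 144*y^6
expanded: Gamma^x_xx = (G E_x - 2F F_x + F E_y)/(2D), Gamma^x_xy = (G E_y - F G_x)/(2D), Gamma^x_yy = (2G F_y - G G_x - F G_y)/(2D), Gamma^y_xx = (2E F_x - E E_y - F E_x)/(2D), Gamma^y_xy = (E G_x - F E_y)/(2D), Gamma^y_yy = (E G_y - 2F F_y + F G_x)/(2D); substitute and cancel common factors


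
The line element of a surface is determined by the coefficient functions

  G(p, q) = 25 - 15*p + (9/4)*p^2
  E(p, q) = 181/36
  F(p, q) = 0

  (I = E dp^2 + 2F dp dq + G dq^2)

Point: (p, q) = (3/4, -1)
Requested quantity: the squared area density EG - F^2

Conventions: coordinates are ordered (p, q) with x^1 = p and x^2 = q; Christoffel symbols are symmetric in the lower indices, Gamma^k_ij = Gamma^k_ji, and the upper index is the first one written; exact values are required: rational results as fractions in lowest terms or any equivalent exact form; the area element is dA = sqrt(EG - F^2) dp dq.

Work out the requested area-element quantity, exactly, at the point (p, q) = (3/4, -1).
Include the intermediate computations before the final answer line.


E = 181/36, F = 0, G = 961/64; EG - F^2 = 173941/2304

Answer: EG - F^2 = 173941/2304


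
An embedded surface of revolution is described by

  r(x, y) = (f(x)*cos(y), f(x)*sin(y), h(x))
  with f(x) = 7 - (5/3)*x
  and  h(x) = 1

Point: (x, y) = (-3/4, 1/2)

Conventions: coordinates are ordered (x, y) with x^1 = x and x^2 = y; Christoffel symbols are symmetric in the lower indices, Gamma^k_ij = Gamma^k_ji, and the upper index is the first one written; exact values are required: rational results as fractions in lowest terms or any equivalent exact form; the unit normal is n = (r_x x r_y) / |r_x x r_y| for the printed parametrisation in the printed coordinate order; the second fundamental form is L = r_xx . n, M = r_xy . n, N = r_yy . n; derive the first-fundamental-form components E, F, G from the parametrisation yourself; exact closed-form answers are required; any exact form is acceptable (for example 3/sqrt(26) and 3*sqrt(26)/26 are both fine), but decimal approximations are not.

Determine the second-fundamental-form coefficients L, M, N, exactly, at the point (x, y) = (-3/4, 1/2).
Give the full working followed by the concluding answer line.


f = 33/4, f' = -5/3, f'' = 0, h' = 0, h'' = 0
E = 25/9, F = 0, G = 1089/16; answer radicand W^2 = 25/9
unnormalised second-form numerators: l = 0, m = 0, n = 0; L = l/sqrt(25/9), and similarly M = m/sqrt(W^2), N = n/sqrt(W^2)

Answer: L = 0, M = 0, N = 0


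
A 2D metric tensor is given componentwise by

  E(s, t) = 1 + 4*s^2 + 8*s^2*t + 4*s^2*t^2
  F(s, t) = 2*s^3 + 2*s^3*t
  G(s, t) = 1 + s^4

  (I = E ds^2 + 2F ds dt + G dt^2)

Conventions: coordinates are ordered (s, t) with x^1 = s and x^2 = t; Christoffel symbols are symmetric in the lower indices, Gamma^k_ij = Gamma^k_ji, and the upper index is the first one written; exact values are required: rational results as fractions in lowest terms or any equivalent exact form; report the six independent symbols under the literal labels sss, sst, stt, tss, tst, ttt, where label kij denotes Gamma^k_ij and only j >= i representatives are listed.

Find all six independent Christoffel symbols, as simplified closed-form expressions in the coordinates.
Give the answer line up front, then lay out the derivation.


Answer: Gamma_sss = (4*s*t^2 + 8*s*t + 4*s)/(s^4 + 4*s^2*t^2 + 8*s^2*t + 4*s^2 + 1), Gamma_sst = (4*s^2*t + 4*s^2)/(s^4 + 4*s^2*t^2 + 8*s^2*t + 4*s^2 + 1), Gamma_stt = 0, Gamma_tss = (2*s^2*t + 2*s^2)/(s^4 + 4*s^2*t^2 + 8*s^2*t + 4*s^2 + 1), Gamma_tst = 2*s^3/(s^4 + 4*s^2*t^2 + 8*s^2*t + 4*s^2 + 1), Gamma_ttt = 0

E = 1 + 4*s^2 + 8*s^2*t + 4*s^2*t^2; F = 2*s^3 + 2*s^3*t; G = 1 + s^4
Gamma^k_ij = (1/2) g^{kl} (d_i g_jl + d_j g_il - d_l g_ij), with g^inv = (1/(EG-F^2)) [[G, -F], [-F, E]]
first partials: E_s = 8*s + 16*s*t + 8*s*t^2, E_t = 8*s^2 + 8*s^2*t, F_s = 6*s^2 + 6*s^2*t, F_t = 2*s^3, G_s = 4*s^3, G_t = 0
D = EG - F^2 = 1 + 4*s^2 + 8*s^2*t + 4*s^2*t^2 + s^4
expanded: Gamma^s_ss = (G E_s - 2F F_s + F E_t)/(2D), Gamma^s_st = (G E_t - F G_s)/(2D), Gamma^s_tt = (2G F_t - G G_s - F G_t)/(2D), Gamma^t_ss = (2E F_s - E E_t - F E_s)/(2D), Gamma^t_st = (E G_s - F E_t)/(2D), Gamma^t_tt = (E G_t - 2F F_t + F G_s)/(2D); substitute and cancel common factors


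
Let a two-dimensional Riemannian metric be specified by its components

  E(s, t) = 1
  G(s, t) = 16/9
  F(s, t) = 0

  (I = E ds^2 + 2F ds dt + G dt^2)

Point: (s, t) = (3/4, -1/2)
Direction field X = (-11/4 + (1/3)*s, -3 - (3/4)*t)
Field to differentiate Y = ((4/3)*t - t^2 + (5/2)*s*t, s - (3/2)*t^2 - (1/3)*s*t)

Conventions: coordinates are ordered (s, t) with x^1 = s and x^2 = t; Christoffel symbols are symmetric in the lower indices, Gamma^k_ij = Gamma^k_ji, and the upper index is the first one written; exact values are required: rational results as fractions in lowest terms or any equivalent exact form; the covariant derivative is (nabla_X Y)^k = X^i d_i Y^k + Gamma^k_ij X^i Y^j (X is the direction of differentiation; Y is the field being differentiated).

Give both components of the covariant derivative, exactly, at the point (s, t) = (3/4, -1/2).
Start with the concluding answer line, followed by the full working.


Answer: (nabla_X Y)^s = -507/64, (nabla_X Y)^t = -595/96

E = 1, F = 0, G = 16/9 at the point
E_s = 0, E_t = 0, F_s = 0, F_t = 0, G_s = 0, G_t = 0
EG - F^2 = 16/9;  g^inv = (9/16) * [[16/9, 0], [0, 1]]
first-kind symbols [ij,l] = (1/2)(d_i g_jl + d_j g_il - d_l g_ij): [ss,s] = E_s/2 = 0, [ss,t] = F_s - E_t/2 = 0, [st,s] = E_t/2 = 0, [st,t] = G_s/2 = 0, [tt,s] = F_t - G_s/2 = 0, [tt,t] = G_t/2 = 0
Gamma^s_ij = (G*[ij,s] - F*[ij,t])/(EG - F^2), Gamma^t_ij = (E*[ij,t] - F*[ij,s])/(EG - F^2)
Gamma_sss = 0, Gamma_sst = 0, Gamma_stt = 0, Gamma_tss = 0, Gamma_tst = 0, Gamma_ttt = 0
X = (-5/2, -21/8), Y = (-89/48, 1/2) at the point


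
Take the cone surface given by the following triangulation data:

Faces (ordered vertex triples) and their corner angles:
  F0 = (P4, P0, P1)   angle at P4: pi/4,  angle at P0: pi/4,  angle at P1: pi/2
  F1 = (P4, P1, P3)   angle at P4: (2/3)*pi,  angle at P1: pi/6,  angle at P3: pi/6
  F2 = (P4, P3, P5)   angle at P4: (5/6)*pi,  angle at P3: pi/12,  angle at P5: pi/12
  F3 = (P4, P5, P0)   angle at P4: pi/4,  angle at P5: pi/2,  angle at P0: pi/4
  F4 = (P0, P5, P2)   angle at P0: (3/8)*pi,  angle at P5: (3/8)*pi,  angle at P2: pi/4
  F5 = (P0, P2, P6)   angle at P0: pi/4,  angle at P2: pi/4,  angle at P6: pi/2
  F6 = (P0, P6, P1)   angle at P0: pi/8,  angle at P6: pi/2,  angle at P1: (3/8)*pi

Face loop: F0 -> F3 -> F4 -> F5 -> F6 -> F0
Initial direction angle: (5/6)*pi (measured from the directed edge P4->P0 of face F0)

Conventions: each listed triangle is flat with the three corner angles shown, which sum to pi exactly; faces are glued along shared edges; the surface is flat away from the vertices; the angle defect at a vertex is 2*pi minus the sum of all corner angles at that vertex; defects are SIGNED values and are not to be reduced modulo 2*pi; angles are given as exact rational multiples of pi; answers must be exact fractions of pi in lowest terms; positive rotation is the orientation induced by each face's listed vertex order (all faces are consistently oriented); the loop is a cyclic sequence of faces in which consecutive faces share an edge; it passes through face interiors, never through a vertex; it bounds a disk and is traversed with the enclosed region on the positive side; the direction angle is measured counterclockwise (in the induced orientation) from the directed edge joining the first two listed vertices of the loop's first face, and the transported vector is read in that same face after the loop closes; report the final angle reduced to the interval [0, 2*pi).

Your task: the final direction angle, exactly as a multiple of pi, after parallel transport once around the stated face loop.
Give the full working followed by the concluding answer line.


enclosed vertex P0: corner angles sum to (5/4)*pi, defect = 2*pi - (5/4)*pi = (3/4)*pi
the final direction is the initial angle plus the enclosed defects, taken mod 2*pi in the induced orientation
final angle = (5/6)*pi + (3/4)*pi = (19/12)*pi (mod 2*pi)

Answer: final direction angle = (19/12)*pi


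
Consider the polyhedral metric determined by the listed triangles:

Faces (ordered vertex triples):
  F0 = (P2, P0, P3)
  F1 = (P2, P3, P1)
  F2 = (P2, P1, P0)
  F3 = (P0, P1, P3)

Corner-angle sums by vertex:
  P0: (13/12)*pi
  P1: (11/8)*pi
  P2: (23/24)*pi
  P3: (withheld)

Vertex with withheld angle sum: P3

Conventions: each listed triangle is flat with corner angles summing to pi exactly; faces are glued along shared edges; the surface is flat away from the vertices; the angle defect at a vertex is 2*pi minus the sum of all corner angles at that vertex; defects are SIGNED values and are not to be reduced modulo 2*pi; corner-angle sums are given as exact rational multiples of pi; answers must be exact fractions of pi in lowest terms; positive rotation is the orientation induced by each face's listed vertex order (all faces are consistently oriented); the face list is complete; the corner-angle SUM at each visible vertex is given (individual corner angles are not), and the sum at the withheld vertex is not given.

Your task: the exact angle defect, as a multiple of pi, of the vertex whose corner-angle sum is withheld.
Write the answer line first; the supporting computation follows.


Answer: defect(P3) = (17/12)*pi

V = 4, E = 6, F = 4; chi = V - E + F = 2
Gauss-Bonnet: total defect = 2*pi*chi = 4*pi; visible defects sum to (31/12)*pi


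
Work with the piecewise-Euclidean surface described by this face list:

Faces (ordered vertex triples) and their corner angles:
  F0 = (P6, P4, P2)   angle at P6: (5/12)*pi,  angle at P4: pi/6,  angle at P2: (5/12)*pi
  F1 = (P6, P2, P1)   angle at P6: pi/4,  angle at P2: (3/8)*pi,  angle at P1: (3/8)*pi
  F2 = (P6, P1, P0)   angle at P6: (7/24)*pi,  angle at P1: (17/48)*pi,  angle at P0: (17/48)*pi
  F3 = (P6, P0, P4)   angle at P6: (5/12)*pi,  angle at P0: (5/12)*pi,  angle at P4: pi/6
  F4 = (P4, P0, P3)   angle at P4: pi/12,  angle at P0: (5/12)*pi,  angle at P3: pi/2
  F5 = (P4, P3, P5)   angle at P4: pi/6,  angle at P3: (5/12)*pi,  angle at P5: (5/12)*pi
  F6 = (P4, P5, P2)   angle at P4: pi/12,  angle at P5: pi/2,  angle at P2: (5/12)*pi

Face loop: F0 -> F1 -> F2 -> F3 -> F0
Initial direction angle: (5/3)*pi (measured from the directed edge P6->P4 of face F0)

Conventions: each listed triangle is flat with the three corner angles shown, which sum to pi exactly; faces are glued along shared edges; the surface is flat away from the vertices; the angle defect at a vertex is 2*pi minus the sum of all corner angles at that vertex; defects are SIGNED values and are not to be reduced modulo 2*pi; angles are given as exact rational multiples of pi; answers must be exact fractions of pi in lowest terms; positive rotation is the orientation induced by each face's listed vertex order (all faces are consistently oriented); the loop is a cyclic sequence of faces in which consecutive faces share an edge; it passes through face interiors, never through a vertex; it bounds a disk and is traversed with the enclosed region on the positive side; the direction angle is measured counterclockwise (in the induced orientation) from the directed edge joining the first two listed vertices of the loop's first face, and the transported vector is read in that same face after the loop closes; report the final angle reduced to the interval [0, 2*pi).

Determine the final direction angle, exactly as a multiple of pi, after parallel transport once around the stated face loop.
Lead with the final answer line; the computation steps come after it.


Answer: final direction angle = (7/24)*pi

enclosed vertex P6: corner angles sum to (11/8)*pi, defect = 2*pi - (11/8)*pi = (5/8)*pi
transport around the loop rotates by the sum of enclosed defects; add to the initial angle mod 2*pi
final angle = (5/3)*pi + (5/8)*pi = (7/24)*pi (mod 2*pi)


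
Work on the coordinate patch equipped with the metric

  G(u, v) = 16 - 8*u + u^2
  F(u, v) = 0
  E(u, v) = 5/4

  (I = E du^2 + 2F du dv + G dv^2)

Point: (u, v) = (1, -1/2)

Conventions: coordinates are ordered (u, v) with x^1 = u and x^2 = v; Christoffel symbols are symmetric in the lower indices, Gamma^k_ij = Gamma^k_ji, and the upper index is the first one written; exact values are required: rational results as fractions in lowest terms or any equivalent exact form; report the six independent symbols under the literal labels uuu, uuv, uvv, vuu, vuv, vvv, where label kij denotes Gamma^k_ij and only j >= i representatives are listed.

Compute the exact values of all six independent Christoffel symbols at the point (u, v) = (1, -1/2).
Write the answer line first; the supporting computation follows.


Answer: Gamma_uuu = 0, Gamma_uuv = 0, Gamma_uvv = 12/5, Gamma_vuu = 0, Gamma_vuv = -1/3, Gamma_vvv = 0

E = 5/4, F = 0, G = 9 at the point
E_u = 0, E_v = 0, F_u = 0, F_v = 0, G_u = -6, G_v = 0
EG - F^2 = 45/4;  g^inv = (4/45) * [[9, 0], [0, 5/4]]
first-kind symbols [ij,l] = (1/2)(d_i g_jl + d_j g_il - d_l g_ij): [uu,u] = E_u/2 = 0, [uu,v] = F_u - E_v/2 = 0, [uv,u] = E_v/2 = 0, [uv,v] = G_u/2 = -3, [vv,u] = F_v - G_u/2 = 3, [vv,v] = G_v/2 = 0
Gamma^u_ij = (G*[ij,u] - F*[ij,v])/(EG - F^2), Gamma^v_ij = (E*[ij,v] - F*[ij,u])/(EG - F^2)


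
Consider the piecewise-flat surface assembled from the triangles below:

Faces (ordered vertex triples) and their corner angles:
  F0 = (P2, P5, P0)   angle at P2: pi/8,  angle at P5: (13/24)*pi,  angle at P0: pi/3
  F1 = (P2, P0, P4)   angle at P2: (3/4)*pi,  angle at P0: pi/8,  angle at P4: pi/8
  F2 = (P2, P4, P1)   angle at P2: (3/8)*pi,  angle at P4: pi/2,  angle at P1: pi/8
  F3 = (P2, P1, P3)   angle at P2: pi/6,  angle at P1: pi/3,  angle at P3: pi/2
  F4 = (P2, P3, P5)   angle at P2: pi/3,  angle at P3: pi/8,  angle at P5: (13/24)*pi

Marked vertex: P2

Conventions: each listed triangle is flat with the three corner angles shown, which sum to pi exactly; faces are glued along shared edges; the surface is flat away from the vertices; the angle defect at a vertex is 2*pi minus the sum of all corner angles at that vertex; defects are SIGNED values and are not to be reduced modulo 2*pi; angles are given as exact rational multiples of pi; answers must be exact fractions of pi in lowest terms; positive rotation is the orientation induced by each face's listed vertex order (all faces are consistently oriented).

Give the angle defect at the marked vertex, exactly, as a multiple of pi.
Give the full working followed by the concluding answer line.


Sum of corner angles at P2: (7/4)*pi
defect = 2*pi - (7/4)*pi

Answer: defect(P2) = pi/4
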